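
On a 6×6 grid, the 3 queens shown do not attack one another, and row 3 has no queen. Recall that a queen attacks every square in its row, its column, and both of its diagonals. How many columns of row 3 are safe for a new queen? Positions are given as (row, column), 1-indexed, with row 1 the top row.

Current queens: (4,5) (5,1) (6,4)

1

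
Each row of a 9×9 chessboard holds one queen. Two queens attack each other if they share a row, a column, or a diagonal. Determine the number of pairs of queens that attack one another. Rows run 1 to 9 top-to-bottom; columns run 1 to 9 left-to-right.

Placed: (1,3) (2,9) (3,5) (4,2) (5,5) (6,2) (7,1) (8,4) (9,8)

7

Same column: (3,5)–(5,5) (column 5); (4,2)–(6,2) (column 2).
Same diagonal: (1,3)–(3,5) (|1−3| = |3−5| = 2); (3,5)–(6,2) (|3−6| = |5−2| = 3); (3,5)–(7,1) (|3−7| = |5−1| = 4); (6,2)–(7,1) (|6−7| = |2−1| = 1); (6,2)–(8,4) (|6−8| = |2−4| = 2).
Total attacking pairs: 7.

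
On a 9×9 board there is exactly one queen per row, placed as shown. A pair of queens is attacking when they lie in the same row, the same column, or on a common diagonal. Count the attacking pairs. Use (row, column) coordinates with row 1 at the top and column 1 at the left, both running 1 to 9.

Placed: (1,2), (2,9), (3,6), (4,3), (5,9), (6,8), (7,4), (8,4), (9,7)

4

Same column: (2,9)–(5,9) (column 9); (7,4)–(8,4) (column 4).
Same diagonal: (2,9)–(7,4) (|2−7| = |9−4| = 5); (5,9)–(6,8) (|5−6| = |9−8| = 1).
Total attacking pairs: 4.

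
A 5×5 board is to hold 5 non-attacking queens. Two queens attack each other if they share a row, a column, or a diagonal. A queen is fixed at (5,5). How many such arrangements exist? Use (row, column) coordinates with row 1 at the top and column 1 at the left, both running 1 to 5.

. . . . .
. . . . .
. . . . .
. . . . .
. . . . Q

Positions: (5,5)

Branch on row 1: col 2 → 1; col 3 → 1; col 4 → 0.
Sum: 1 + 1 + 0 = 2.

2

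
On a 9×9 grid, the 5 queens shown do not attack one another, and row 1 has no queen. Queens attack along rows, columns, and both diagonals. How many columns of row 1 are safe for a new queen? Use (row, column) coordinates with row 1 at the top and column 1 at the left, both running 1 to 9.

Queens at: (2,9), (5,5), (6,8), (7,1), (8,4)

2

(2,9) attacks row 1 at column 9 and diagonals 8.
(5,5) attacks row 1 at column 5 and diagonals 1, 9.
(6,8) attacks row 1 at column 8 and diagonals 3.
(7,1) attacks row 1 at column 1 and diagonals 7.
(8,4) attacks row 1 at column 4.
Attacked columns: {1, 3, 4, 5, 7, 8, 9}. Safe: {2, 6}.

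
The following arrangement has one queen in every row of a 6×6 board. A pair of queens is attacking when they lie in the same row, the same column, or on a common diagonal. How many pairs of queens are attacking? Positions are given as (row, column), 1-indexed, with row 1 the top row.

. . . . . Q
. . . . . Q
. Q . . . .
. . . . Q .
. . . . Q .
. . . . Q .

5

Same column: (1,6)–(2,6) (column 6); (4,5)–(5,5) (column 5); (4,5)–(6,5) (column 5); (5,5)–(6,5) (column 5).
Same diagonal: (3,2)–(6,5) (|3−6| = |2−5| = 3).
Total attacking pairs: 5.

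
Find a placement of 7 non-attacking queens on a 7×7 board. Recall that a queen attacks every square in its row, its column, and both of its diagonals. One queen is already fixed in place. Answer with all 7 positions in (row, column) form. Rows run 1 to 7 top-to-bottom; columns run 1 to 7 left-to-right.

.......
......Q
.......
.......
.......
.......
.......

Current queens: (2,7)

Row 1: attacked by (2,7)→{6,7}. Safe: 1, 2, 3, 4, 5. Place at column 4.
Row 3: attacked by (1,4)→{2,4,6}; (2,7)→{6,7}. Safe: 1, 3, 5. Place at column 3.
Row 4: attacked by (1,4)→{1,4,7}; (2,7)→{5,7}; (3,3)→{2,3,4}. Safe: 6. Place at column 6.
Row 5: attacked by (1,4)→{4}; (2,7)→{4,7}; (3,3)→{1,3,5}; (4,6)→{5,6,7}. Safe: 2. Place at column 2.
Row 6: attacked by (1,4)→{4}; (2,7)→{3,7}; (3,3)→{3,6}; (4,6)→{4,6}; (5,2)→{1,2,3}. Safe: 5. Place at column 5.
Row 7: attacked by (1,4)→{4}; (2,7)→{2,7}; (3,3)→{3,7}; (4,6)→{3,6}; (5,2)→{2,4}; (6,5)→{4,5,6}. Safe: 1. Place at column 1.
Columns [4, 7, 3, 6, 2, 5, 1], r−c [-3, -5, 0, -2, 3, 1, 6], r+c [5, 9, 6, 10, 7, 11, 8] are all distinct, so no two queens attack.

(1,4) (2,7) (3,3) (4,6) (5,2) (6,5) (7,1)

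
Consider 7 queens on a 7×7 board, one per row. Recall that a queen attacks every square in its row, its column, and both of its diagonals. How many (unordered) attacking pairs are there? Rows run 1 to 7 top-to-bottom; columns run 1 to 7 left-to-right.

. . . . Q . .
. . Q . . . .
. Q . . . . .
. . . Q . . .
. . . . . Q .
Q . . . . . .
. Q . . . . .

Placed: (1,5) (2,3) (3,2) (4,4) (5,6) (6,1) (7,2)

Same column: (3,2)–(7,2) (column 2).
Same diagonal: (2,3)–(3,2) (|2−3| = |3−2| = 1); (2,3)–(5,6) (|2−5| = |3−6| = 3); (6,1)–(7,2) (|6−7| = |1−2| = 1).
Total attacking pairs: 4.

4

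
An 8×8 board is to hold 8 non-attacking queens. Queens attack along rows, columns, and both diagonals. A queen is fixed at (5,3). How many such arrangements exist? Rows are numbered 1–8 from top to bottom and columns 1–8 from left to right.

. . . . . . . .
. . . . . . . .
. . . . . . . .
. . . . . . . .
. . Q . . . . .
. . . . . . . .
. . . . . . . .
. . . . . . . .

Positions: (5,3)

12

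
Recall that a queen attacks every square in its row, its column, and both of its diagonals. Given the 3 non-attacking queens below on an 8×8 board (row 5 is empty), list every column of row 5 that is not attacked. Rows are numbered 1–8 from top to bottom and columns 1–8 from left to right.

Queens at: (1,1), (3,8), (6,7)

(1,1) attacks row 5 at column 1 and diagonals 5.
(3,8) attacks row 5 at column 8 and diagonals 6.
(6,7) attacks row 5 at column 7 and diagonals 6, 8.
Attacked columns: {1, 5, 6, 7, 8}. Safe: {2, 3, 4}.

columns 2, 3, 4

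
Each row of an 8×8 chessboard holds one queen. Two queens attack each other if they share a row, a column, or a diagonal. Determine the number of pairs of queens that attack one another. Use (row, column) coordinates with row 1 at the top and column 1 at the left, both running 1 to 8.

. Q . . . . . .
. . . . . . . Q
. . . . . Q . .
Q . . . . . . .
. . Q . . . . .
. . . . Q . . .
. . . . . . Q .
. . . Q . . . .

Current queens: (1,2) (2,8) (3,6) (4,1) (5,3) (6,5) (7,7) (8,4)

All columns are distinct and no two queens satisfy |Δrow| = |Δcol|, so no pair attacks.

0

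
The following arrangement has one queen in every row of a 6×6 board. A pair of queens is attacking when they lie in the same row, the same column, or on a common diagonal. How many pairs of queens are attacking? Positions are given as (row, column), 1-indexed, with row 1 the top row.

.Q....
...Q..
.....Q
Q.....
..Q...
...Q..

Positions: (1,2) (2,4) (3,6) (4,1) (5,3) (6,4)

2

Same column: (2,4)–(6,4) (column 4).
Same diagonal: (5,3)–(6,4) (|5−6| = |3−4| = 1).
Total attacking pairs: 2.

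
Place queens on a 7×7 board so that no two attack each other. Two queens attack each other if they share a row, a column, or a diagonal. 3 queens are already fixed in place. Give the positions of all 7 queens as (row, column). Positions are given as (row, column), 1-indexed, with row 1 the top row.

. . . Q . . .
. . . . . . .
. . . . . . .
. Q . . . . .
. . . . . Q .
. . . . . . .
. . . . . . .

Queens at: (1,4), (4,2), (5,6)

Row 2: attacked by (1,4)→{3,4,5}; (4,2)→{2,4}; (5,6)→{3,6}. Safe: 1, 7. Place at column 7.
Row 3: attacked by (1,4)→{2,4,6}; (2,7)→{6,7}; (4,2)→{1,2,3}; (5,6)→{4,6}. Safe: 5. Place at column 5.
Row 6: attacked by (1,4)→{4}; (2,7)→{3,7}; (3,5)→{2,5}; (4,2)→{2,4}; (5,6)→{5,6,7}. Safe: 1. Place at column 1.
Row 7: attacked by (1,4)→{4}; (2,7)→{2,7}; (3,5)→{1,5}; (4,2)→{2,5}; (5,6)→{4,6}; (6,1)→{1,2}. Safe: 3. Place at column 3.
Columns [4, 7, 5, 2, 6, 1, 3], r−c [-3, -5, -2, 2, -1, 5, 4], r+c [5, 9, 8, 6, 11, 7, 10] are all distinct, so no two queens attack.

(1,4) (2,7) (3,5) (4,2) (5,6) (6,1) (7,3)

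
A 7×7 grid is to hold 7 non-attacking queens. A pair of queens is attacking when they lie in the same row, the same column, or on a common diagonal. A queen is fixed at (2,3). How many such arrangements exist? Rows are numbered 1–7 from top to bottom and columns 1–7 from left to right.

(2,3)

6

Branch on row 1: col 1 → 1; col 5 → 1; col 6 → 3; col 7 → 1.
Sum: 1 + 1 + 3 + 1 = 6.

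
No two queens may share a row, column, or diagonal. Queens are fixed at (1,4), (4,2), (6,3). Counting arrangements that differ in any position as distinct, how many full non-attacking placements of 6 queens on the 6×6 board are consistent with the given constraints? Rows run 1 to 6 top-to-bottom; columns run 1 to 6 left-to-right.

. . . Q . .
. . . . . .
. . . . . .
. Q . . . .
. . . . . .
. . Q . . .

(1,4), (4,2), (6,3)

Branch on row 2: col 1 → 1; col 6 → 0.
Sum: 1 + 0 = 1.

1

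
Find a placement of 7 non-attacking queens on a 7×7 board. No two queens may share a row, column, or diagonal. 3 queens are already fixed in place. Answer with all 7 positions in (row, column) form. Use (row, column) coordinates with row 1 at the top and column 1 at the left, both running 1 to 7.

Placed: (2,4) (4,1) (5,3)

(1,6) (2,4) (3,7) (4,1) (5,3) (6,5) (7,2)

Row 1: attacked by (2,4)→{3,4,5}; (4,1)→{1,4}; (5,3)→{3,7}. Safe: 2, 6. Place at column 6.
Row 3: attacked by (1,6)→{4,6}; (2,4)→{3,4,5}; (4,1)→{1,2}; (5,3)→{1,3,5}. Safe: 7. Place at column 7.
Row 6: attacked by (1,6)→{1,6}; (2,4)→{4}; (3,7)→{4,7}; (4,1)→{1,3}; (5,3)→{2,3,4}. Safe: 5. Place at column 5.
Row 7: attacked by (1,6)→{6}; (2,4)→{4}; (3,7)→{3,7}; (4,1)→{1,4}; (5,3)→{1,3,5}; (6,5)→{4,5,6}. Safe: 2. Place at column 2.
Columns [6, 4, 7, 1, 3, 5, 2], r−c [-5, -2, -4, 3, 2, 1, 5], r+c [7, 6, 10, 5, 8, 11, 9] are all distinct, so no two queens attack.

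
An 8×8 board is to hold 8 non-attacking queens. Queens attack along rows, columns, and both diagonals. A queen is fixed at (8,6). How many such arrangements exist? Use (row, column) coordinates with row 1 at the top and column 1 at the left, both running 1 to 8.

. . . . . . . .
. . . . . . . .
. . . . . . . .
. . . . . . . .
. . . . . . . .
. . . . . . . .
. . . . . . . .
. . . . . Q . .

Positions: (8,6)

Branch on row 1: col 1 → 0; col 2 → 0; col 3 → 5; col 4 → 4; col 5 → 3; col 7 → 2; col 8 → 2.
Sum: 0 + 0 + 5 + 4 + 3 + 2 + 2 = 16.

16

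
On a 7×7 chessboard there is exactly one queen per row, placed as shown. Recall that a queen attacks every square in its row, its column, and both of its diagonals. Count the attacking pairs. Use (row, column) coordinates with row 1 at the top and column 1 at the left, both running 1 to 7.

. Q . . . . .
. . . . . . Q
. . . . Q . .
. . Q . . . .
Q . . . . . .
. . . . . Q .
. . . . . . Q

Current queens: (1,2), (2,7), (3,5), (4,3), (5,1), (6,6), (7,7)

2

Same column: (2,7)–(7,7) (column 7).
Same diagonal: (6,6)–(7,7) (|6−7| = |6−7| = 1).
Total attacking pairs: 2.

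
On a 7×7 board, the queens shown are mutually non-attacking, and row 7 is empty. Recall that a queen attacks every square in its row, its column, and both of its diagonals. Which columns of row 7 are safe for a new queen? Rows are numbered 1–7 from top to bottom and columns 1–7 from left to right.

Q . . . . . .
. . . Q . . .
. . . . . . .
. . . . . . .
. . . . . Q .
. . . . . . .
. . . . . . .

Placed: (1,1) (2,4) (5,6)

columns 2, 3, 5

(1,1) attacks row 7 at column 1 and diagonals 7.
(2,4) attacks row 7 at column 4.
(5,6) attacks row 7 at column 6 and diagonals 4.
Attacked columns: {1, 4, 6, 7}. Safe: {2, 3, 5}.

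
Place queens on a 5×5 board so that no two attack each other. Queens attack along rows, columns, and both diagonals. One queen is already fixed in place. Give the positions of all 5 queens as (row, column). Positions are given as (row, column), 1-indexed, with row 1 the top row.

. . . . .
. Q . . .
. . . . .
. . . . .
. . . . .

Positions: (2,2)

Row 1: attacked by (2,2)→{1,2,3}. Safe: 4, 5. Place at column 5.
Row 3: attacked by (1,5)→{3,5}; (2,2)→{1,2,3}. Safe: 4. Place at column 4.
Row 4: attacked by (1,5)→{2,5}; (2,2)→{2,4}; (3,4)→{3,4,5}. Safe: 1. Place at column 1.
Row 5: attacked by (1,5)→{1,5}; (2,2)→{2,5}; (3,4)→{2,4}; (4,1)→{1,2}. Safe: 3. Place at column 3.
Columns [5, 2, 4, 1, 3], r−c [-4, 0, -1, 3, 2], r+c [6, 4, 7, 5, 8] are all distinct, so no two queens attack.

(1,5) (2,2) (3,4) (4,1) (5,3)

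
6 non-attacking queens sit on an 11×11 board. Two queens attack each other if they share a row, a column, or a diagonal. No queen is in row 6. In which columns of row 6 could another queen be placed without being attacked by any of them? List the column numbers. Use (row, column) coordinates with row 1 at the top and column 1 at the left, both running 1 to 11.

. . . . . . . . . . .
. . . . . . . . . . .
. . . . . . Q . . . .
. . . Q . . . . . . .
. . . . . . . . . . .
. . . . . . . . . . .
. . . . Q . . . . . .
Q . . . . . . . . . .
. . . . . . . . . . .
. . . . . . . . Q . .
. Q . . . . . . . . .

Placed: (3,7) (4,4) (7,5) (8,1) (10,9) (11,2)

columns 8, 11

(3,7) attacks row 6 at column 7 and diagonals 4, 10.
(4,4) attacks row 6 at column 4 and diagonals 2, 6.
(7,5) attacks row 6 at column 5 and diagonals 4, 6.
(8,1) attacks row 6 at column 1 and diagonals 3.
(10,9) attacks row 6 at column 9 and diagonals 5.
(11,2) attacks row 6 at column 2 and diagonals 7.
Attacked columns: {1, 2, 3, 4, 5, 6, 7, 9, 10}. Safe: {8, 11}.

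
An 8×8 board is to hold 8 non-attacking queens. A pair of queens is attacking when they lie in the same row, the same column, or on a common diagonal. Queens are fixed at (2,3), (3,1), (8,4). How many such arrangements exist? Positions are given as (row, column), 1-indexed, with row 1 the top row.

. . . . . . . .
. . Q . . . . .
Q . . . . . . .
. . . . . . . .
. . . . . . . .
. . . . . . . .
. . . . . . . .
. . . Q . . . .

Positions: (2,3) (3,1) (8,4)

4

Branch on row 1: col 5 → 1; col 6 → 1; col 7 → 1; col 8 → 1.
Sum: 1 + 1 + 1 + 1 = 4.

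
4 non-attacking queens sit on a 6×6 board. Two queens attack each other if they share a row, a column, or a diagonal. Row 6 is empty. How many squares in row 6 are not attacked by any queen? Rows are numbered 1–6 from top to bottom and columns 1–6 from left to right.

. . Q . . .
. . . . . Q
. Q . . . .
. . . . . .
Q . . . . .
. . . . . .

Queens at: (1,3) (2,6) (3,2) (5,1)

(1,3) attacks row 6 at column 3.
(2,6) attacks row 6 at column 6 and diagonals 2.
(3,2) attacks row 6 at column 2 and diagonals 5.
(5,1) attacks row 6 at column 1 and diagonals 2.
Attacked columns: {1, 2, 3, 5, 6}. Safe: {4}.

1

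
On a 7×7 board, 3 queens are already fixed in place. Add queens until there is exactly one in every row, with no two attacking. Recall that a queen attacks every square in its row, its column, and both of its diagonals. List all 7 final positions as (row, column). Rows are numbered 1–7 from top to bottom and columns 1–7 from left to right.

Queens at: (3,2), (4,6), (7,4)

Row 1: attacked by (3,2)→{2,4}; (4,6)→{3,6}; (7,4)→{4}. Safe: 1, 5, 7. Place at column 5.
Row 2: attacked by (1,5)→{4,5,6}; (3,2)→{1,2,3}; (4,6)→{4,6}; (7,4)→{4}. Safe: 7. Place at column 7.
Row 5: attacked by (1,5)→{1,5}; (2,7)→{4,7}; (3,2)→{2,4}; (4,6)→{5,6,7}; (7,4)→{2,4,6}. Safe: 3. Place at column 3.
Row 6: attacked by (1,5)→{5}; (2,7)→{3,7}; (3,2)→{2,5}; (4,6)→{4,6}; (5,3)→{2,3,4}; (7,4)→{3,4,5}. Safe: 1. Place at column 1.
Columns [5, 7, 2, 6, 3, 1, 4], r−c [-4, -5, 1, -2, 2, 5, 3], r+c [6, 9, 5, 10, 8, 7, 11] are all distinct, so no two queens attack.

(1,5) (2,7) (3,2) (4,6) (5,3) (6,1) (7,4)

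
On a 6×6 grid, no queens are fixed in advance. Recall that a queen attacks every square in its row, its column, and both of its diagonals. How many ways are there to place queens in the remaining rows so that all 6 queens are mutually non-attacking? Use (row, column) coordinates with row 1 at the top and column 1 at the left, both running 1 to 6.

4

Branch on row 1: col 1 → 0; col 2 → 1; col 3 → 1; col 4 → 1; col 5 → 1; col 6 → 0.
Sum: 0 + 1 + 1 + 1 + 1 + 0 = 4.
(This is the classic 6-queens count.)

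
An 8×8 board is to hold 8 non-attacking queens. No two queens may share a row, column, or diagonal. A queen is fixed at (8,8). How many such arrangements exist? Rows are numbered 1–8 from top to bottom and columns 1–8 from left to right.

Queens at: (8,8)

Branch on row 1: col 2 → 0; col 3 → 0; col 4 → 1; col 5 → 1; col 6 → 2; col 7 → 0.
Sum: 0 + 0 + 1 + 1 + 2 + 0 = 4.

4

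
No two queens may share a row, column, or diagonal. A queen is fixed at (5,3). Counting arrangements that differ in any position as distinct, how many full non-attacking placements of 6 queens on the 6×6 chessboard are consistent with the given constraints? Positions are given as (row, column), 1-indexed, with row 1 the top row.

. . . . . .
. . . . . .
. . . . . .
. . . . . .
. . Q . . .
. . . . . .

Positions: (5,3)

Branch on row 1: col 1 → 0; col 2 → 1; col 4 → 0; col 5 → 0; col 6 → 0.
Sum: 0 + 1 + 0 + 0 + 0 = 1.

1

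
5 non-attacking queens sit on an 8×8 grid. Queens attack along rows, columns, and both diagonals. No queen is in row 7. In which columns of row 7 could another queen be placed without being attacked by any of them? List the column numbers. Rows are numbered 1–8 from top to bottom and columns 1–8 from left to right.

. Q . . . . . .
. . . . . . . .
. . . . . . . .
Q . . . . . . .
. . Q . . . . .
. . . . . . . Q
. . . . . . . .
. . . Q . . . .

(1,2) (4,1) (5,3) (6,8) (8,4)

columns 6

(1,2) attacks row 7 at column 2 and diagonals 8.
(4,1) attacks row 7 at column 1 and diagonals 4.
(5,3) attacks row 7 at column 3 and diagonals 1, 5.
(6,8) attacks row 7 at column 8 and diagonals 7.
(8,4) attacks row 7 at column 4 and diagonals 3, 5.
Attacked columns: {1, 2, 3, 4, 5, 7, 8}. Safe: {6}.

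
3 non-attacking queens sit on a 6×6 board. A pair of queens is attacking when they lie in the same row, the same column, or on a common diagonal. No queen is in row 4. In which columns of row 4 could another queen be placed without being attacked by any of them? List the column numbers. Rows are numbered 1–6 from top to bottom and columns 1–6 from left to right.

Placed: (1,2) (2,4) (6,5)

columns 1

(1,2) attacks row 4 at column 2 and diagonals 5.
(2,4) attacks row 4 at column 4 and diagonals 2, 6.
(6,5) attacks row 4 at column 5 and diagonals 3.
Attacked columns: {2, 3, 4, 5, 6}. Safe: {1}.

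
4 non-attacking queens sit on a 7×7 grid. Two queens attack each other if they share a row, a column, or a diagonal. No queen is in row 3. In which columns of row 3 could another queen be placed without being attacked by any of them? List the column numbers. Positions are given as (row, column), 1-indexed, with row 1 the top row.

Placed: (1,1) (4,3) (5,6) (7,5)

columns 7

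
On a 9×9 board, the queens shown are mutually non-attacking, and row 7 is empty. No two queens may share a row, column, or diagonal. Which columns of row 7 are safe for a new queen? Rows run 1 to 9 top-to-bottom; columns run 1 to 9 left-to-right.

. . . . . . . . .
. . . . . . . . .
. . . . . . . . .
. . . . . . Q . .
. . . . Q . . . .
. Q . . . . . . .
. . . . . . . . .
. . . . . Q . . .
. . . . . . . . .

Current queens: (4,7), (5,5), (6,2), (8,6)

columns 8, 9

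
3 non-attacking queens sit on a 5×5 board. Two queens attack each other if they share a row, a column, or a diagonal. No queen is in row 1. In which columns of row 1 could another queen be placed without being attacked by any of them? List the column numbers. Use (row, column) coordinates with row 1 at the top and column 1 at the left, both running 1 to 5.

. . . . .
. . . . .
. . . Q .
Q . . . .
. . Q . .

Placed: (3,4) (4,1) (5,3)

columns 5

(3,4) attacks row 1 at column 4 and diagonals 2.
(4,1) attacks row 1 at column 1 and diagonals 4.
(5,3) attacks row 1 at column 3.
Attacked columns: {1, 2, 3, 4}. Safe: {5}.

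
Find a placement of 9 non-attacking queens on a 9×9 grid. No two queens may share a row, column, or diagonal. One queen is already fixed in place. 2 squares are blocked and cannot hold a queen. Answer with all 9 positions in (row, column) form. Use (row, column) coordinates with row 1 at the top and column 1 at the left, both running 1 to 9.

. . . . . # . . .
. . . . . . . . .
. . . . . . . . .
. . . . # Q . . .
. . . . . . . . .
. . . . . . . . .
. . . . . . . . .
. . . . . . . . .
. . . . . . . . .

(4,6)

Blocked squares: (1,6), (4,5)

(1,4) (2,1) (3,3) (4,6) (5,9) (6,2) (7,8) (8,5) (9,7)

Row 1: attacked by (4,6)→{3,6,9}. Blocked: 6. Safe: 1, 2, 4, 5, 7, 8. Place at column 4.
Row 2: attacked by (1,4)→{3,4,5}; (4,6)→{4,6,8}. Safe: 1, 2, 7, 9. Place at column 1.
Row 3: attacked by (1,4)→{2,4,6}; (2,1)→{1,2}; (4,6)→{5,6,7}. Safe: 3, 8, 9. Place at column 3.
Row 5: attacked by (1,4)→{4,8}; (2,1)→{1,4}; (3,3)→{1,3,5}; (4,6)→{5,6,7}. Safe: 2, 9. Place at column 9.
Row 6: attacked by (1,4)→{4,9}; (2,1)→{1,5}; (3,3)→{3,6}; (4,6)→{4,6,8}; (5,9)→{8,9}. Safe: 2, 7. Place at column 2.
Row 7: attacked by (1,4)→{4}; (2,1)→{1,6}; (3,3)→{3,7}; (4,6)→{3,6,9}; (5,9)→{7,9}; (6,2)→{1,2,3}. Safe: 5, 8. Place at column 8.
Row 8: attacked by (1,4)→{4}; (2,1)→{1,7}; (3,3)→{3,8}; (4,6)→{2,6}; (5,9)→{6,9}; (6,2)→{2,4}; (7,8)→{7,8,9}. Safe: 5. Place at column 5.
Row 9: attacked by (1,4)→{4}; (2,1)→{1,8}; (3,3)→{3,9}; (4,6)→{1,6}; (5,9)→{5,9}; (6,2)→{2,5}; (7,8)→{6,8}; (8,5)→{4,5,6}. Safe: 7. Place at column 7.
Columns [4, 1, 3, 6, 9, 2, 8, 5, 7], r−c [-3, 1, 0, -2, -4, 4, -1, 3, 2], r+c [5, 3, 6, 10, 14, 8, 15, 13, 16] are all distinct, so no two queens attack.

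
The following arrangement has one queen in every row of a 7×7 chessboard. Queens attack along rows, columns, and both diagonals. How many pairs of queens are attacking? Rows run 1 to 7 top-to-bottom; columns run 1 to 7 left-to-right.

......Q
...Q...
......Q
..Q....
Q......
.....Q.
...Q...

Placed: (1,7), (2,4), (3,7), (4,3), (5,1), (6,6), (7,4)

Same column: (1,7)–(3,7) (column 7); (2,4)–(7,4) (column 4).
Same diagonal: (2,4)–(5,1) (|2−5| = |4−1| = 3).
Total attacking pairs: 3.

3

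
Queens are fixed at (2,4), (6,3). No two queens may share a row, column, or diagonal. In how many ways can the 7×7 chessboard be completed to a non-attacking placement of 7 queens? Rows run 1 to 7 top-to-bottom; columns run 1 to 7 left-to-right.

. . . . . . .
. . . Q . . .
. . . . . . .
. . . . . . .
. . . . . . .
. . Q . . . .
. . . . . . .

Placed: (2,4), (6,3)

Branch on row 1: col 1 → 0; col 2 → 1; col 6 → 1; col 7 → 0.
Sum: 0 + 1 + 1 + 0 = 2.

2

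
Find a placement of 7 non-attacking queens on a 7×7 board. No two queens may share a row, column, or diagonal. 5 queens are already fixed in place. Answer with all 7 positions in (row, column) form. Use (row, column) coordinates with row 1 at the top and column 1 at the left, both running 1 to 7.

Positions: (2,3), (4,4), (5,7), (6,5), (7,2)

(1,6) (2,3) (3,1) (4,4) (5,7) (6,5) (7,2)

Row 1: attacked by (2,3)→{2,3,4}; (4,4)→{1,4,7}; (5,7)→{3,7}; (6,5)→{5}; (7,2)→{2}. Safe: 6. Place at column 6.
Row 3: attacked by (1,6)→{4,6}; (2,3)→{2,3,4}; (4,4)→{3,4,5}; (5,7)→{5,7}; (6,5)→{2,5}; (7,2)→{2,6}. Safe: 1. Place at column 1.
Columns [6, 3, 1, 4, 7, 5, 2], r−c [-5, -1, 2, 0, -2, 1, 5], r+c [7, 5, 4, 8, 12, 11, 9] are all distinct, so no two queens attack.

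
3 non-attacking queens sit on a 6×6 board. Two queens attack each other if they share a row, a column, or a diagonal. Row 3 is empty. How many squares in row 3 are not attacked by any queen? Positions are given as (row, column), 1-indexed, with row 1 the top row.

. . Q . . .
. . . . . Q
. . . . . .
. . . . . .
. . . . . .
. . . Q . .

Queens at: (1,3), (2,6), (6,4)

(1,3) attacks row 3 at column 3 and diagonals 1, 5.
(2,6) attacks row 3 at column 6 and diagonals 5.
(6,4) attacks row 3 at column 4 and diagonals 1.
Attacked columns: {1, 3, 4, 5, 6}. Safe: {2}.

1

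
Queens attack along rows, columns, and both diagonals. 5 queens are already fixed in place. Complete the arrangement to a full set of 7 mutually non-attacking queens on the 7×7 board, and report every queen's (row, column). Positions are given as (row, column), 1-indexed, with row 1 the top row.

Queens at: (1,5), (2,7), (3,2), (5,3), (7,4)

Row 4: attacked by (1,5)→{2,5}; (2,7)→{5,7}; (3,2)→{1,2,3}; (5,3)→{2,3,4}; (7,4)→{1,4,7}. Safe: 6. Place at column 6.
Row 6: attacked by (1,5)→{5}; (2,7)→{3,7}; (3,2)→{2,5}; (4,6)→{4,6}; (5,3)→{2,3,4}; (7,4)→{3,4,5}. Safe: 1. Place at column 1.
Columns [5, 7, 2, 6, 3, 1, 4], r−c [-4, -5, 1, -2, 2, 5, 3], r+c [6, 9, 5, 10, 8, 7, 11] are all distinct, so no two queens attack.

(1,5) (2,7) (3,2) (4,6) (5,3) (6,1) (7,4)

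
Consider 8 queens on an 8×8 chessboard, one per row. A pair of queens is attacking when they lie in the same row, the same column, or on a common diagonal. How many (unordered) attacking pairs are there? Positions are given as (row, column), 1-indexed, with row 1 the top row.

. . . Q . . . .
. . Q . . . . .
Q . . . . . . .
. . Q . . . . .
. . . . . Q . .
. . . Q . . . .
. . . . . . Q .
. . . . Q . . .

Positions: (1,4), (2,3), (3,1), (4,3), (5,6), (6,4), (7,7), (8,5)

5

Same column: (1,4)–(6,4) (column 4); (2,3)–(4,3) (column 3).
Same diagonal: (1,4)–(2,3) (|1−2| = |4−3| = 1); (2,3)–(5,6) (|2−5| = |3−6| = 3); (3,1)–(6,4) (|3−6| = |1−4| = 3).
Total attacking pairs: 5.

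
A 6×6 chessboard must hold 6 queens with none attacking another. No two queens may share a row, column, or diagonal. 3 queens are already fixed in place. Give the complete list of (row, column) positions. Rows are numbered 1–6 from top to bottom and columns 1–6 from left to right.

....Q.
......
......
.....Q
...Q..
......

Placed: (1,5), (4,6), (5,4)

(1,5) (2,3) (3,1) (4,6) (5,4) (6,2)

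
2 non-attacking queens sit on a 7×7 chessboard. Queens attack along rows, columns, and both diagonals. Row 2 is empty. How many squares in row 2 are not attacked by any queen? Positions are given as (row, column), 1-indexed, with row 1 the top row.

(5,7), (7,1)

3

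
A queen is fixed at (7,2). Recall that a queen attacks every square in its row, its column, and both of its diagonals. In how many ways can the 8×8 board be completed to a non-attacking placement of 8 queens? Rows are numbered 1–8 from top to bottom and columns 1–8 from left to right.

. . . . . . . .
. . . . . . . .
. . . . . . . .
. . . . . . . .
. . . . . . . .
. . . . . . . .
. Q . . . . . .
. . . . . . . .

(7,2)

Branch on row 1: col 1 → 2; col 3 → 3; col 4 → 1; col 5 → 2; col 6 → 5; col 7 → 3.
Sum: 2 + 3 + 1 + 2 + 5 + 3 = 16.

16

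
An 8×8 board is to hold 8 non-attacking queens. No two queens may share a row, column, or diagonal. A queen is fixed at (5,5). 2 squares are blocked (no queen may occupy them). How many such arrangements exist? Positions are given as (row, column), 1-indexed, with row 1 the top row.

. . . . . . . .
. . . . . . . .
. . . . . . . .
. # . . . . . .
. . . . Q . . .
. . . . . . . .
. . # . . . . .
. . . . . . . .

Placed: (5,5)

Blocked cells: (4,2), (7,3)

Branch on row 1: col 2 → 0; col 3 → 3; col 4 → 1; col 6 → 3; col 7 → 0; col 8 → 0.
Sum: 0 + 3 + 1 + 3 + 0 + 0 = 7.

7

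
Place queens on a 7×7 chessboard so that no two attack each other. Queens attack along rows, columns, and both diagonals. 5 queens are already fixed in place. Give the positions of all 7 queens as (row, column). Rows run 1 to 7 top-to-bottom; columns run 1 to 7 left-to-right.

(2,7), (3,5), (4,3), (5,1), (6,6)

Row 1: attacked by (2,7)→{6,7}; (3,5)→{3,5,7}; (4,3)→{3,6}; (5,1)→{1,5}; (6,6)→{1,6}. Safe: 2, 4. Place at column 2.
Row 7: attacked by (1,2)→{2}; (2,7)→{2,7}; (3,5)→{1,5}; (4,3)→{3,6}; (5,1)→{1,3}; (6,6)→{5,6,7}. Safe: 4. Place at column 4.
Columns [2, 7, 5, 3, 1, 6, 4], r−c [-1, -5, -2, 1, 4, 0, 3], r+c [3, 9, 8, 7, 6, 12, 11] are all distinct, so no two queens attack.

(1,2) (2,7) (3,5) (4,3) (5,1) (6,6) (7,4)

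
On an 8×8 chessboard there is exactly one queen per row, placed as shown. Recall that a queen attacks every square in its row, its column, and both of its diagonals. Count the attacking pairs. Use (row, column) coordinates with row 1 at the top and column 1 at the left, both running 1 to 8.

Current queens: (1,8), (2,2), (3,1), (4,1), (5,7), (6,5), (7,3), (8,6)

3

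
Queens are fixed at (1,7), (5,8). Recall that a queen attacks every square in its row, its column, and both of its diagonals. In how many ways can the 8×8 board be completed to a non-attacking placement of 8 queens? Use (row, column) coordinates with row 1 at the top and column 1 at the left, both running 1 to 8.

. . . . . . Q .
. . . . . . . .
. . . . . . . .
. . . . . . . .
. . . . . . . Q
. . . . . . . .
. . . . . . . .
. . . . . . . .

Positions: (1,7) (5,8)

Branch on row 2: col 1 → 0; col 2 → 1; col 3 → 1; col 4 → 1.
Sum: 0 + 1 + 1 + 1 = 3.

3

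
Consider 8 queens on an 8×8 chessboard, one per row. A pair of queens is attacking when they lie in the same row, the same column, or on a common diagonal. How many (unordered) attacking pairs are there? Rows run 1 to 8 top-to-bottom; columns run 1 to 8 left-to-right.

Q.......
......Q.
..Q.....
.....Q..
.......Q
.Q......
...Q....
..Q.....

Same column: (3,3)–(8,3) (column 3).
Same diagonal: (1,1)–(3,3) (|1−3| = |1−3| = 2); (7,4)–(8,3) (|7−8| = |4−3| = 1).
Total attacking pairs: 3.

3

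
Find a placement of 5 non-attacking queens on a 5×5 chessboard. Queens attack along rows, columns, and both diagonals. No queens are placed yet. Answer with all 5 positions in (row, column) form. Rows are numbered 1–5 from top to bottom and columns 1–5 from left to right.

(1,2) (2,4) (3,1) (4,3) (5,5)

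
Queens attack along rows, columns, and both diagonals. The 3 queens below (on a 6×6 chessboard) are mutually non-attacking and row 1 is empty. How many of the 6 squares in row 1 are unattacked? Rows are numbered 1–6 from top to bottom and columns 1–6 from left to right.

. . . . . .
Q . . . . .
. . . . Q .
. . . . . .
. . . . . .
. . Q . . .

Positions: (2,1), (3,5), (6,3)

(2,1) attacks row 1 at column 1 and diagonals 2.
(3,5) attacks row 1 at column 5 and diagonals 3.
(6,3) attacks row 1 at column 3.
Attacked columns: {1, 2, 3, 5}. Safe: {4, 6}.

2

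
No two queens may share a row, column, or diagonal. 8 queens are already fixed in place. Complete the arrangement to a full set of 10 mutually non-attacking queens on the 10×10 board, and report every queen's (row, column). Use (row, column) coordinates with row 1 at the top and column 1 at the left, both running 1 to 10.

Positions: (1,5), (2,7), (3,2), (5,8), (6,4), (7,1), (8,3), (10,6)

(1,5) (2,7) (3,2) (4,10) (5,8) (6,4) (7,1) (8,3) (9,9) (10,6)

Row 4: attacked by (1,5)→{2,5,8}; (2,7)→{5,7,9}; (3,2)→{1,2,3}; (5,8)→{7,8,9}; (6,4)→{2,4,6}; (7,1)→{1,4}; (8,3)→{3,7}; (10,6)→{6}. Safe: 10. Place at column 10.
Row 9: attacked by (1,5)→{5}; (2,7)→{7}; (3,2)→{2,8}; (4,10)→{5,10}; (5,8)→{4,8}; (6,4)→{1,4,7}; (7,1)→{1,3}; (8,3)→{2,3,4}; (10,6)→{5,6,7}. Safe: 9. Place at column 9.
Columns [5, 7, 2, 10, 8, 4, 1, 3, 9, 6], r−c [-4, -5, 1, -6, -3, 2, 6, 5, 0, 4], r+c [6, 9, 5, 14, 13, 10, 8, 11, 18, 16] are all distinct, so no two queens attack.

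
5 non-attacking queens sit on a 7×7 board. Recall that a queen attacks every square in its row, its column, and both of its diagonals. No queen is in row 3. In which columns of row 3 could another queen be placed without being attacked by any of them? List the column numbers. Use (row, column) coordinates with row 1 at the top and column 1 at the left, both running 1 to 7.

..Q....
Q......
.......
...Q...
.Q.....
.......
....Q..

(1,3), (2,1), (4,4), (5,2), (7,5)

(1,3) attacks row 3 at column 3 and diagonals 1, 5.
(2,1) attacks row 3 at column 1 and diagonals 2.
(4,4) attacks row 3 at column 4 and diagonals 3, 5.
(5,2) attacks row 3 at column 2 and diagonals 4.
(7,5) attacks row 3 at column 5 and diagonals 1.
Attacked columns: {1, 2, 3, 4, 5}. Safe: {6, 7}.

columns 6, 7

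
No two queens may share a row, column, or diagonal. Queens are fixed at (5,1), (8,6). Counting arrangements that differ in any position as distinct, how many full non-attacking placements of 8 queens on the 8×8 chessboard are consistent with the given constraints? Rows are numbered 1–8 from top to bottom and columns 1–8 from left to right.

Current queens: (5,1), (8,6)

4

Branch on row 1: col 2 → 0; col 3 → 2; col 4 → 1; col 7 → 0; col 8 → 1.
Sum: 0 + 2 + 1 + 0 + 1 = 4.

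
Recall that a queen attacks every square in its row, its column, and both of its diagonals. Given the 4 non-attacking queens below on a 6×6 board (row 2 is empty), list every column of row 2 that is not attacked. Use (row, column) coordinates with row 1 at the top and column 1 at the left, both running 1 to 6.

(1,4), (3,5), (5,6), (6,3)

columns 1, 2

(1,4) attacks row 2 at column 4 and diagonals 3, 5.
(3,5) attacks row 2 at column 5 and diagonals 4, 6.
(5,6) attacks row 2 at column 6 and diagonals 3.
(6,3) attacks row 2 at column 3.
Attacked columns: {3, 4, 5, 6}. Safe: {1, 2}.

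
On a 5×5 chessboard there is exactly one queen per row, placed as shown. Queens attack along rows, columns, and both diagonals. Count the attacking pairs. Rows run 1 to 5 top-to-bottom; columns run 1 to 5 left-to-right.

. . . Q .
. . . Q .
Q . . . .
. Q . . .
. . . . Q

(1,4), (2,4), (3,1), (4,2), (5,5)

Same column: (1,4)–(2,4) (column 4).
Same diagonal: (2,4)–(4,2) (|2−4| = |4−2| = 2); (3,1)–(4,2) (|3−4| = |1−2| = 1).
Total attacking pairs: 3.

3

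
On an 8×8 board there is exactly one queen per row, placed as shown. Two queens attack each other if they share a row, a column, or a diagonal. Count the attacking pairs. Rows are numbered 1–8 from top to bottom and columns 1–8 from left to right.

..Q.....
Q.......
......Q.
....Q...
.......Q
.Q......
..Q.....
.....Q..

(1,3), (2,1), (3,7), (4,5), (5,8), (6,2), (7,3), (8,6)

3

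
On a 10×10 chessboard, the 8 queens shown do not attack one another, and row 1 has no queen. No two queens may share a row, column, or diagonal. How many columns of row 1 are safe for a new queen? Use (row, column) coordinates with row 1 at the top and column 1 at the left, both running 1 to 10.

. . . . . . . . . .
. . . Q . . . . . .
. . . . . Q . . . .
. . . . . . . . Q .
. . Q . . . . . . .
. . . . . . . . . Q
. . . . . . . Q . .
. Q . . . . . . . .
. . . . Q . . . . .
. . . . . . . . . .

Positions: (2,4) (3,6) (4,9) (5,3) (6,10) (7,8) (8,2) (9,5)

1

(2,4) attacks row 1 at column 4 and diagonals 3, 5.
(3,6) attacks row 1 at column 6 and diagonals 4, 8.
(4,9) attacks row 1 at column 9 and diagonals 6.
(5,3) attacks row 1 at column 3 and diagonals 7.
(6,10) attacks row 1 at column 10 and diagonals 5.
(7,8) attacks row 1 at column 8 and diagonals 2.
(8,2) attacks row 1 at column 2 and diagonals 9.
(9,5) attacks row 1 at column 5.
Attacked columns: {2, 3, 4, 5, 6, 7, 8, 9, 10}. Safe: {1}.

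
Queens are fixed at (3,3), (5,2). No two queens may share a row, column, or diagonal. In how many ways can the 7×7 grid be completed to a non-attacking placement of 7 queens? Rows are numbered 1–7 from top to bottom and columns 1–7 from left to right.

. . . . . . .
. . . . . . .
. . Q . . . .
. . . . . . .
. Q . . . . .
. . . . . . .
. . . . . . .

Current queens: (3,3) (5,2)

2

Branch on row 1: col 4 → 2; col 7 → 0.
Sum: 2 + 0 = 2.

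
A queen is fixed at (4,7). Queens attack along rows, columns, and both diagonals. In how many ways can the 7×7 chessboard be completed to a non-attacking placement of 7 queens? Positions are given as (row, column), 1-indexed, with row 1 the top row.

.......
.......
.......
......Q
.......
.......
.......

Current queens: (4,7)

6

Branch on row 1: col 1 → 1; col 2 → 2; col 3 → 0; col 5 → 1; col 6 → 2.
Sum: 1 + 2 + 0 + 1 + 2 = 6.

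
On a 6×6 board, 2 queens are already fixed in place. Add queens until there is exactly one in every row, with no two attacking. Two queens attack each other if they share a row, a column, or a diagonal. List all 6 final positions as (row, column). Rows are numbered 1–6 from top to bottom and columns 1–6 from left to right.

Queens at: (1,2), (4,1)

(1,2) (2,4) (3,6) (4,1) (5,3) (6,5)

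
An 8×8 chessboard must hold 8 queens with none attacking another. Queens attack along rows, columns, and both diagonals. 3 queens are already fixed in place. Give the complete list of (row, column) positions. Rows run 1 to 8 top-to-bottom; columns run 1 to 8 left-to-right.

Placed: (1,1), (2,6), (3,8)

Row 4: attacked by (1,1)→{1,4}; (2,6)→{4,6,8}; (3,8)→{7,8}. Safe: 2, 3, 5. Place at column 3.
Row 5: attacked by (1,1)→{1,5}; (2,6)→{3,6}; (3,8)→{6,8}; (4,3)→{2,3,4}. Safe: 7. Place at column 7.
Row 6: attacked by (1,1)→{1,6}; (2,6)→{2,6}; (3,8)→{5,8}; (4,3)→{1,3,5}; (5,7)→{6,7,8}. Safe: 4. Place at column 4.
Row 7: attacked by (1,1)→{1,7}; (2,6)→{1,6}; (3,8)→{4,8}; (4,3)→{3,6}; (5,7)→{5,7}; (6,4)→{3,4,5}. Safe: 2. Place at column 2.
Row 8: attacked by (1,1)→{1,8}; (2,6)→{6}; (3,8)→{3,8}; (4,3)→{3,7}; (5,7)→{4,7}; (6,4)→{2,4,6}; (7,2)→{1,2,3}. Safe: 5. Place at column 5.
Columns [1, 6, 8, 3, 7, 4, 2, 5], r−c [0, -4, -5, 1, -2, 2, 5, 3], r+c [2, 8, 11, 7, 12, 10, 9, 13] are all distinct, so no two queens attack.

(1,1) (2,6) (3,8) (4,3) (5,7) (6,4) (7,2) (8,5)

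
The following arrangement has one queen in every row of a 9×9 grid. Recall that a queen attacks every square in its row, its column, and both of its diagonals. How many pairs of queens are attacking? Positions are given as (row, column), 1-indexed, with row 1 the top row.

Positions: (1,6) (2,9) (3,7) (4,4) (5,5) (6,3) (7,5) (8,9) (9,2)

5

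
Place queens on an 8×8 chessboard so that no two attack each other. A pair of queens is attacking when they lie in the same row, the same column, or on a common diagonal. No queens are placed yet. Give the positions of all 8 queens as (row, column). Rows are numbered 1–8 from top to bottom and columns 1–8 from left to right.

Row 1: Safe: 1, 2, 3, 4, 5, 6, 7, 8. Place at column 7.
Row 2: attacked by (1,7)→{6,7,8}. Safe: 1, 2, 3, 4, 5. Place at column 5.
Row 3: attacked by (1,7)→{5,7}; (2,5)→{4,5,6}. Safe: 1, 2, 3, 8. Place at column 3.
Row 4: attacked by (1,7)→{4,7}; (2,5)→{3,5,7}; (3,3)→{2,3,4}. Safe: 1, 6, 8. Place at column 1.
Row 5: attacked by (1,7)→{3,7}; (2,5)→{2,5,8}; (3,3)→{1,3,5}; (4,1)→{1,2}. Safe: 4, 6. Place at column 6.
Row 6: attacked by (1,7)→{2,7}; (2,5)→{1,5}; (3,3)→{3,6}; (4,1)→{1,3}; (5,6)→{5,6,7}. Safe: 4, 8. Place at column 8.
Row 7: attacked by (1,7)→{1,7}; (2,5)→{5}; (3,3)→{3,7}; (4,1)→{1,4}; (5,6)→{4,6,8}; (6,8)→{7,8}. Safe: 2. Place at column 2.
Row 8: attacked by (1,7)→{7}; (2,5)→{5}; (3,3)→{3,8}; (4,1)→{1,5}; (5,6)→{3,6}; (6,8)→{6,8}; (7,2)→{1,2,3}. Safe: 4. Place at column 4.
Columns [7, 5, 3, 1, 6, 8, 2, 4], r−c [-6, -3, 0, 3, -1, -2, 5, 4], r+c [8, 7, 6, 5, 11, 14, 9, 12] are all distinct, so no two queens attack.

(1,7) (2,5) (3,3) (4,1) (5,6) (6,8) (7,2) (8,4)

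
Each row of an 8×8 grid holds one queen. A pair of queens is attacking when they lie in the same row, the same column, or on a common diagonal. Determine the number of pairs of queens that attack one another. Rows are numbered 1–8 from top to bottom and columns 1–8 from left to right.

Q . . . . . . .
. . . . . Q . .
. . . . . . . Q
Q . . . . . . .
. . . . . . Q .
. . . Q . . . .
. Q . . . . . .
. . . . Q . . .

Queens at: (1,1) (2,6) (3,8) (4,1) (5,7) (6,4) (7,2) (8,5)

2

Same column: (1,1)–(4,1) (column 1).
Same diagonal: (4,1)–(8,5) (|4−8| = |1−5| = 4).
Total attacking pairs: 2.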